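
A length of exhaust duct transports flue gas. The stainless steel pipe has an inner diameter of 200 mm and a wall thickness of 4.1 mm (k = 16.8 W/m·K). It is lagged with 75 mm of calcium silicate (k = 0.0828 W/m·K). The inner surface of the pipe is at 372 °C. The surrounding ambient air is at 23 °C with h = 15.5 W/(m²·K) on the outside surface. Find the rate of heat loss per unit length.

q′ ≈ 317 W/m

Treating each annulus and film as a series resistance:
R_stainless steel pipe wall = ln(104.1/100)/(2π×16.8×1) = 3.807×10^-4 K/W
R_calcium silicate = ln(179.1/104.1)/(2π×0.0828×1) = 1.043 K/W
R_outer film = 1/(h_o·2πr_oL) = 1/(15.5×2π×0.1791×1) = 0.05733 K/W
R_total = 1.101 K/W
Q = ΔT/R_total = 349/1.101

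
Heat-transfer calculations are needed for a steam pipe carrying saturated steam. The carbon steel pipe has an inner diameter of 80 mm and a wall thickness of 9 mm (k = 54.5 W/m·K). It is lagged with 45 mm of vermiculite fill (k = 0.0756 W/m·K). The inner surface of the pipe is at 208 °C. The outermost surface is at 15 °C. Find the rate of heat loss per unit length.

q′ ≈ 141 W/m

Treating each annulus and film as a series resistance:
R_carbon steel pipe wall = ln(49/40)/(2π×54.5×1) = 5.926×10^-4 K/W
R_vermiculite fill = ln(94/49)/(2π×0.0756×1) = 1.371 K/W
R_total = 1.372 K/W
Q = ΔT/R_total = 193/1.372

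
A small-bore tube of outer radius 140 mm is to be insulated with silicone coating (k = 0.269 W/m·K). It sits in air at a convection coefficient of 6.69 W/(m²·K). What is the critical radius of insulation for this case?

For a cylinder r_cr = k/h = 0.269/6.69
r_cr = 40.2 mm; since the bare radius (140 mm) is above r_cr, any added insulation will reduce heat loss.

r_cr ≈ 40.2 mm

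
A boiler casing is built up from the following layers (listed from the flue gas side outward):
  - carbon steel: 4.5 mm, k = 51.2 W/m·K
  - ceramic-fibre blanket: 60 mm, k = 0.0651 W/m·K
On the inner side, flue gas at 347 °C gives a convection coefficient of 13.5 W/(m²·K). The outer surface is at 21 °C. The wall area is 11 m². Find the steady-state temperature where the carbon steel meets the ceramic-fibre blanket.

T ≈ 323 °C

Model the wall as resistances in series:
R_inner film = 1/(h_i·A) = 1/(13.5×11) = 0.006734 K/W
R_carbon steel = L/(kA) = 0.0045/(51.2×11) = 7.99×10^-6 K/W
R_ceramic-fibre blanket = L/(kA) = 0.06/(0.0651×11) = 0.08379 K/W
R_total = 0.09053 K/W;  Q = ΔT/R_total = 326/0.09053 = 3601 W
T_interface = T_inner − Q·ΣR(inner→interface) = 347 − 3600×0.006742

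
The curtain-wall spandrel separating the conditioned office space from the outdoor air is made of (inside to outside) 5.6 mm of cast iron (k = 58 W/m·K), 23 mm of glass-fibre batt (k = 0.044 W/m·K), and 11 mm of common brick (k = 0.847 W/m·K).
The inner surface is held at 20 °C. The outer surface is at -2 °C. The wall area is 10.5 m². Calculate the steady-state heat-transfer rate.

Q ≈ 431 W

Thermal resistances in series:
R_cast iron = L/(kA) = 0.0056/(58×10.5) = 9.195×10^-6 K/W
R_glass-fibre batt = L/(kA) = 0.023/(0.044×10.5) = 0.04978 K/W
R_common brick = L/(kA) = 0.011/(0.847×10.5) = 0.001237 K/W
R_total = 0.05103 K/W
Q = ΔT / R_total = 22 / 0.05103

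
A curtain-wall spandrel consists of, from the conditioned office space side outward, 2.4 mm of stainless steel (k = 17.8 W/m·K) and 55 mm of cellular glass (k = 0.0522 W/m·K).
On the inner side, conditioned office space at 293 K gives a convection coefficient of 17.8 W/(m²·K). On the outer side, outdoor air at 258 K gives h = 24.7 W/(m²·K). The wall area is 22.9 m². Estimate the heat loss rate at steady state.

Using the resistance-network approach (series):
R_inner film = 1/(h_i·A) = 1/(17.8×22.9) = 0.002453 K/W
R_stainless steel = L/(kA) = 0.0024/(17.8×22.9) = 5.888×10^-6 K/W
R_cellular glass = L/(kA) = 0.055/(0.0522×22.9) = 0.04601 K/W
R_outer film = 1/(h_o·A) = 1/(24.7×22.9) = 0.001768 K/W
R_total = 0.05024 K/W
Q = ΔT / R_total = 35 / 0.05024

Q ≈ 697 W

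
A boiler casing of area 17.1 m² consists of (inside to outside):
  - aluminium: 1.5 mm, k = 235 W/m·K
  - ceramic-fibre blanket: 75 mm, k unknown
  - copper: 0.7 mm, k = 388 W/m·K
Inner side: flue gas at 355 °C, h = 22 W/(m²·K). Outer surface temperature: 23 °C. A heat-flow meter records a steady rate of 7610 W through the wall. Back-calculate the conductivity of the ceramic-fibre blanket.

Treating each layer as a thermal resistance in series:
R_inner film = 1/(h_i·A) = 1/(22×17.1) = 0.002658 K/W
R_aluminium = L/(kA) = 0.0015/(235×17.1) = 3.733×10^-7 K/W
R_copper = L/(kA) = 0.0007/(388×17.1) = 1.055×10^-7 K/W
Sum of known resistances R_other = 0.002659 K/W
Total R = ΔT/Q = 332/7610 = 0.04363 K/W
R_ceramic-fibre blanket = R_total − R_other = 0.04097 K/W
k = L/(R·A) = 0.075/(0.04097×17.1)

k ≈ 0.107 W/(m·K)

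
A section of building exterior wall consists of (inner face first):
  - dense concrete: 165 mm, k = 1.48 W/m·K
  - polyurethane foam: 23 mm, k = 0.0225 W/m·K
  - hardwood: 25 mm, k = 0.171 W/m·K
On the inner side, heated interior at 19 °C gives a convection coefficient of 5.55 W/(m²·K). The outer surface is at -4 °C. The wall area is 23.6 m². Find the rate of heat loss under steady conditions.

Q ≈ 372 W

Model the wall as resistances in series:
R_inner film = 1/(h_i·A) = 1/(5.55×23.6) = 0.007635 K/W
R_dense concrete = L/(kA) = 0.165/(1.48×23.6) = 0.004724 K/W
R_polyurethane foam = L/(kA) = 0.023/(0.0225×23.6) = 0.04331 K/W
R_hardwood = L/(kA) = 0.025/(0.171×23.6) = 0.006195 K/W
R_total = 0.06187 K/W
Q = ΔT / R_total = 23 / 0.06187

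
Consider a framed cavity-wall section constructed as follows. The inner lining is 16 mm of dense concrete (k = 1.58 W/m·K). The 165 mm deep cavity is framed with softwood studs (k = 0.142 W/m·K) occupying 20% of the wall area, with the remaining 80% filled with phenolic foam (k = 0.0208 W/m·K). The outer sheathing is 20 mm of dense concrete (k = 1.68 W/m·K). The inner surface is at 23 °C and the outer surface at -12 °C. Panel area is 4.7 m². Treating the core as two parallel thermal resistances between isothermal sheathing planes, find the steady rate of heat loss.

Sheathing layers in series; stud and cavity paths in parallel between them.
R_inner = 0.016/(1.58×4.7) = 0.002155 K/W
R_stud  = 0.165/(0.142×0.2×4.7) = 1.236 K/W
R_cav   = 0.165/(0.0208×0.8×4.7) = 2.11 K/W
1/R_core = 1/R_stud + 1/R_cav → R_core = 0.7794 K/W
R_outer = 0.02/(1.68×4.7) = 0.002533 K/W
R_total = 0.7841 K/W
Q = ΔT/R_total = 35/0.7841

Q ≈ 44.6 W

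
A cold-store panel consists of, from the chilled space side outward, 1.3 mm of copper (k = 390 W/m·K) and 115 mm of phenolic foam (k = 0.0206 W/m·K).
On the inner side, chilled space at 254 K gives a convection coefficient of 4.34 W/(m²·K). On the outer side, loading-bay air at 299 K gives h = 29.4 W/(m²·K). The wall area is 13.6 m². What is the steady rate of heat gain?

Q ≈ 105 W

Using the resistance-network approach (series):
R_inner film = 1/(h_i·A) = 1/(4.34×13.6) = 0.01694 K/W
R_copper = L/(kA) = 0.0013/(390×13.6) = 2.451×10^-7 K/W
R_phenolic foam = L/(kA) = 0.115/(0.0206×13.6) = 0.4105 K/W
R_outer film = 1/(h_o·A) = 1/(29.4×13.6) = 0.002501 K/W
R_total = 0.4299 K/W
Q = ΔT / R_total = 45 / 0.4299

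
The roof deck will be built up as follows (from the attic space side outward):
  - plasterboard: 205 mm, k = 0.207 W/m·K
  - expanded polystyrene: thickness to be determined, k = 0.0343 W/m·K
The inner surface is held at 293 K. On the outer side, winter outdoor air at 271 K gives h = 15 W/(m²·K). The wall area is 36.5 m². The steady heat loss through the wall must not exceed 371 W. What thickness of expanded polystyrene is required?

L ≈ 38 mm

Series thermal resistances:
R_plasterboard = L/(kA) = 0.205/(0.207×36.5) = 0.02713 K/W
R_outer film = 1/(h_o·A) = 1/(15×36.5) = 0.001826 K/W
Sum of the known resistances R_other = 0.02896 K/W
Required total resistance R_tot = ΔT/Q_allow = 22/371 = 0.0593 K/W
R_expanded polystyrene = R_tot − R_other = 0.03034 K/W
L = R·k·A = 0.03034×0.0343×36.5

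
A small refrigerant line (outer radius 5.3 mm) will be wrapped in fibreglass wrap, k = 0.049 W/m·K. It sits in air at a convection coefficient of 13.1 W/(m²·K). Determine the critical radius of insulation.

r_cr ≈ 3.74 mm

For a cylinder r_cr = k/h = 0.049/13.1
r_cr = 3.74 mm; since the bare radius (5.3 mm) is above r_cr, any added insulation will reduce heat loss.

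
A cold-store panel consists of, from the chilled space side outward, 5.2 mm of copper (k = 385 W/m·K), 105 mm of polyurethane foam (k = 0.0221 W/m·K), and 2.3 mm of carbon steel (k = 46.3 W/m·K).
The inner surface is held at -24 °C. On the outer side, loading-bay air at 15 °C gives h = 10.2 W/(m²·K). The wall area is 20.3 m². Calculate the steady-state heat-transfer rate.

Q ≈ 163 W

Thermal resistances in series:
R_copper = L/(kA) = 0.0052/(385×20.3) = 6.653×10^-7 K/W
R_polyurethane foam = L/(kA) = 0.105/(0.0221×20.3) = 0.234 K/W
R_carbon steel = L/(kA) = 0.0023/(46.3×20.3) = 2.447×10^-6 K/W
R_outer film = 1/(h_o·A) = 1/(10.2×20.3) = 0.00483 K/W
R_total = 0.2389 K/W
Q = ΔT / R_total = 39 / 0.2389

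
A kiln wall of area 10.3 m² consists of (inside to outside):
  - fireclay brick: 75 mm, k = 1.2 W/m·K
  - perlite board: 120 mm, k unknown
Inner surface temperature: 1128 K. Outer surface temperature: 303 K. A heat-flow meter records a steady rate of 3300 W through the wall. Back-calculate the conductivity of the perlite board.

Treating each layer as a thermal resistance in series:
R_fireclay brick = L/(kA) = 0.075/(1.2×10.3) = 0.006068 K/W
Sum of known resistances R_other = 0.006068 K/W
Total R = ΔT/Q = 825/3300 = 0.25 K/W
R_perlite board = R_total − R_other = 0.2439 K/W
k = L/(R·A) = 0.12/(0.2439×10.3)

k ≈ 0.0478 W/(m·K)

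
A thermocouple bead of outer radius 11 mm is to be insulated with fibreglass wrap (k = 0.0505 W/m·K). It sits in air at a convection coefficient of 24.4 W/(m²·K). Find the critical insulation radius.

r_cr ≈ 4.14 mm

For a sphere r_cr = 2k/h = 2×0.0505/24.4
r_cr = 4.14 mm; since the bare radius (11 mm) is above r_cr, any added insulation will reduce heat loss.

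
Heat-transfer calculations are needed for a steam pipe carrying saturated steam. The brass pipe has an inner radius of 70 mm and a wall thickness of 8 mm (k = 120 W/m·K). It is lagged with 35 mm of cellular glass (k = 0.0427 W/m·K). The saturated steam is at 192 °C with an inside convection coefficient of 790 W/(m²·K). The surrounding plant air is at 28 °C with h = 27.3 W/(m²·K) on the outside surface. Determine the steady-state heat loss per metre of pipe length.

For a radial system each layer contributes R = ln(r_out/r_in)/(2πkL); films add R = 1/(hA).
R_inner film = 1/(h_i·2πr₁L) = 1/(790×2π×0.07×1) = 0.002878 K/W
R_brass pipe wall = ln(78/70)/(2π×120×1) = 1.435×10^-4 K/W
R_cellular glass = ln(113/78)/(2π×0.0427×1) = 1.382 K/W
R_outer film = 1/(h_o·2πr_oL) = 1/(27.3×2π×0.113×1) = 0.05159 K/W
R_total = 1.436 K/W
Q = ΔT/R_total = 164/1.436

q′ ≈ 114 W/m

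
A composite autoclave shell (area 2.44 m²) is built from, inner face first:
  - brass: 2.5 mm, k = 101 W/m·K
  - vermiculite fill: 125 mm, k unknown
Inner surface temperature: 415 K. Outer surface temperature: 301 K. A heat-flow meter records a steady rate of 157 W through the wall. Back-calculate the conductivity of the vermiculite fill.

Model the wall as resistances in series:
R_brass = L/(kA) = 0.0025/(101×2.44) = 1.014×10^-5 K/W
Sum of known resistances R_other = 1.014×10^-5 K/W
Total R = ΔT/Q = 114/157 = 0.7261 K/W
R_vermiculite fill = R_total − R_other = 0.7261 K/W
k = L/(R·A) = 0.125/(0.7261×2.44)

k ≈ 0.0706 W/(m·K)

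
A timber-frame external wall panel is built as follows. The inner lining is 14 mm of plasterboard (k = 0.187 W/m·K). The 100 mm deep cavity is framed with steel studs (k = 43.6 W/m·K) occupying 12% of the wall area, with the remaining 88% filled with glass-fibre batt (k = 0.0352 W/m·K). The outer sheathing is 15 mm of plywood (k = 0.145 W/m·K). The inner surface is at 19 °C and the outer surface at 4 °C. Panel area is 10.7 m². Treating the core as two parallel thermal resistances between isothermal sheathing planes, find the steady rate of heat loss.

Q ≈ 813 W

Sheathing layers in series; stud and cavity paths in parallel between them.
R_inner = 0.014/(0.187×10.7) = 0.006997 K/W
R_stud  = 0.1/(43.6×0.12×10.7) = 0.001786 K/W
R_cav   = 0.1/(0.0352×0.88×10.7) = 0.3017 K/W
1/R_core = 1/R_stud + 1/R_cav → R_core = 0.001776 K/W
R_outer = 0.015/(0.145×10.7) = 0.009668 K/W
R_total = 0.01844 K/W
Q = ΔT/R_total = 15/0.01844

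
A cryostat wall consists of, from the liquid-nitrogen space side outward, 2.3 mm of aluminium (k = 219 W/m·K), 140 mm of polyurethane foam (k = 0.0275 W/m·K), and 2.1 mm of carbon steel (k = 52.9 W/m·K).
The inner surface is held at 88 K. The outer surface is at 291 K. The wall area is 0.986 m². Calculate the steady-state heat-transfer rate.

Q ≈ 39.3 W

Series thermal resistances:
R_aluminium = L/(kA) = 0.0023/(219×0.986) = 1.065×10^-5 K/W
R_polyurethane foam = L/(kA) = 0.14/(0.0275×0.986) = 5.163 K/W
R_carbon steel = L/(kA) = 0.0021/(52.9×0.986) = 4.026×10^-5 K/W
R_total = 5.163 K/W
Q = ΔT / R_total = 203 / 5.163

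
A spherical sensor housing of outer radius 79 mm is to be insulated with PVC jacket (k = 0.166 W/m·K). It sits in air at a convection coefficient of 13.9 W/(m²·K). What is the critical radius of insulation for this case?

r_cr ≈ 23.9 mm

For a sphere r_cr = 2k/h = 2×0.166/13.9
r_cr = 23.9 mm; since the bare radius (79 mm) is above r_cr, any added insulation will reduce heat loss.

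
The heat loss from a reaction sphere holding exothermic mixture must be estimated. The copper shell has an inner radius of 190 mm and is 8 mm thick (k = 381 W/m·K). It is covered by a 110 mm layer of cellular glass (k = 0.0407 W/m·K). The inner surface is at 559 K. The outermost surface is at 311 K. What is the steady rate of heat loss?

Q ≈ 70.3 W

Spherical conduction: R = (1/r_in − 1/r_out)/(4πk) per layer; series-sum.
R_copper shell = (1/0.19 − 1/0.198)/(4π×381) = 4.442×10^-5 K/W
R_cellular glass = (1/0.198 − 1/0.308)/(4π×0.0407) = 3.527 K/W
R_total = 3.527 K/W
Q = ΔT/R_total = 248/3.527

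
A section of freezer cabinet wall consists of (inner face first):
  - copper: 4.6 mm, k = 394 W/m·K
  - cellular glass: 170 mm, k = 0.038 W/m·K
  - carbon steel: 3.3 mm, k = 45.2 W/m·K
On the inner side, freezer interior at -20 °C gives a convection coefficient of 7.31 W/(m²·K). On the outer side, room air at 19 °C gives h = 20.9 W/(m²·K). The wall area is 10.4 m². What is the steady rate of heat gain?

Using the resistance-network approach (series):
R_inner film = 1/(h_i·A) = 1/(7.31×10.4) = 0.01315 K/W
R_copper = L/(kA) = 0.0046/(394×10.4) = 1.123×10^-6 K/W
R_cellular glass = L/(kA) = 0.17/(0.038×10.4) = 0.4302 K/W
R_carbon steel = L/(kA) = 0.0033/(45.2×10.4) = 7.02×10^-6 K/W
R_outer film = 1/(h_o·A) = 1/(20.9×10.4) = 0.004601 K/W
R_total = 0.4479 K/W
Q = ΔT / R_total = 39 / 0.4479

Q ≈ 87.1 W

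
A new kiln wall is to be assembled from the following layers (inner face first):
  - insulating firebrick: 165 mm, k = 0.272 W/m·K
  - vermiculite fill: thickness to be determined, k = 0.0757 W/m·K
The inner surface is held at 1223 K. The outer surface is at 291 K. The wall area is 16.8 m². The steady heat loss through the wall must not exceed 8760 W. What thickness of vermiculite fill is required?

Model the wall as resistances in series:
R_insulating firebrick = L/(kA) = 0.165/(0.272×16.8) = 0.03611 K/W
Sum of the known resistances R_other = 0.03611 K/W
Required total resistance R_tot = ΔT/Q_allow = 932/8760 = 0.1064 K/W
R_vermiculite fill = R_tot − R_other = 0.07028 K/W
L = R·k·A = 0.07028×0.0757×16.8

L ≈ 89.4 mm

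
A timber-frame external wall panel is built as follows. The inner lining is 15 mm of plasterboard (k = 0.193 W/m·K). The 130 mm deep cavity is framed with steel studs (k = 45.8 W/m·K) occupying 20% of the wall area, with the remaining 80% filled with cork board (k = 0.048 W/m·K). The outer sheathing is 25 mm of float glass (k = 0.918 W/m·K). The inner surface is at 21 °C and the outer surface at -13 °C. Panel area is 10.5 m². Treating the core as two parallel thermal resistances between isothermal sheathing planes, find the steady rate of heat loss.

Q ≈ 3000 W

Sheathing layers in series; stud and cavity paths in parallel between them.
R_inner = 0.015/(0.193×10.5) = 0.007402 K/W
R_stud  = 0.13/(45.8×0.2×10.5) = 0.001352 K/W
R_cav   = 0.13/(0.048×0.8×10.5) = 0.3224 K/W
1/R_core = 1/R_stud + 1/R_cav → R_core = 0.001346 K/W
R_outer = 0.025/(0.918×10.5) = 0.002594 K/W
R_total = 0.01134 K/W
Q = ΔT/R_total = 34/0.01134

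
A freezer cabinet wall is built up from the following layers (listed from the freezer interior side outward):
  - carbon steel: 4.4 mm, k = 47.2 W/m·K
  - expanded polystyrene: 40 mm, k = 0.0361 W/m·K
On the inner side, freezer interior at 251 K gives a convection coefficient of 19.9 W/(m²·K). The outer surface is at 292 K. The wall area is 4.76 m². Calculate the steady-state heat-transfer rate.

Q ≈ 168 W

Series thermal resistances:
R_inner film = 1/(h_i·A) = 1/(19.9×4.76) = 0.01056 K/W
R_carbon steel = L/(kA) = 0.0044/(47.2×4.76) = 1.958×10^-5 K/W
R_expanded polystyrene = L/(kA) = 0.04/(0.0361×4.76) = 0.2328 K/W
R_total = 0.2434 K/W
Q = ΔT / R_total = 41 / 0.2434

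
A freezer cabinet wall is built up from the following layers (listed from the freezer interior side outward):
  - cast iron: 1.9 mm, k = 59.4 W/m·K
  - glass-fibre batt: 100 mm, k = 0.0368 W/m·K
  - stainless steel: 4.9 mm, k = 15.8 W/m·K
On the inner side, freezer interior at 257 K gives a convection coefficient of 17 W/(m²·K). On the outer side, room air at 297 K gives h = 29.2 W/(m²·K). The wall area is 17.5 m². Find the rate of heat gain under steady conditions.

Thermal resistances in series:
R_inner film = 1/(h_i·A) = 1/(17×17.5) = 0.003361 K/W
R_cast iron = L/(kA) = 0.0019/(59.4×17.5) = 1.828×10^-6 K/W
R_glass-fibre batt = L/(kA) = 0.1/(0.0368×17.5) = 0.1553 K/W
R_stainless steel = L/(kA) = 0.0049/(15.8×17.5) = 1.772×10^-5 K/W
R_outer film = 1/(h_o·A) = 1/(29.2×17.5) = 0.001957 K/W
R_total = 0.1606 K/W
Q = ΔT / R_total = 40 / 0.1606

Q ≈ 249 W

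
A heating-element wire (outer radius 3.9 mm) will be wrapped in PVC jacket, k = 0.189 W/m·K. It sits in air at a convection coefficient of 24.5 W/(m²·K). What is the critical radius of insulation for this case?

For a cylinder r_cr = k/h = 0.189/24.5
r_cr = 7.71 mm; since the bare radius (3.9 mm) is below r_cr, adding a thin layer of insulation will *increase* heat loss.

r_cr ≈ 7.71 mm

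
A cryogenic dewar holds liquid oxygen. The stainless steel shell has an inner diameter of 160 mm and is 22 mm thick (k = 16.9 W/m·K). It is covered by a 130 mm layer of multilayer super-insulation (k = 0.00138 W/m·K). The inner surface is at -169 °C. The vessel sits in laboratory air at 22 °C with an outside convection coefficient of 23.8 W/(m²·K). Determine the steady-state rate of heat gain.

Q ≈ 0.603 W

Radial (spherical) resistances in series:
R_stainless steel shell = (1/0.08 − 1/0.102)/(4π×16.9) = 0.0127 K/W
R_multilayer super-insulation = (1/0.102 − 1/0.232)/(4π×0.00138) = 316.8 K/W
R_outer film = 1/(h·4πr_o²) = 1/(23.8×4π×0.232²) = 0.06212 K/W
R_total = 316.9 K/W
Q = ΔT/R_total = 191/316.9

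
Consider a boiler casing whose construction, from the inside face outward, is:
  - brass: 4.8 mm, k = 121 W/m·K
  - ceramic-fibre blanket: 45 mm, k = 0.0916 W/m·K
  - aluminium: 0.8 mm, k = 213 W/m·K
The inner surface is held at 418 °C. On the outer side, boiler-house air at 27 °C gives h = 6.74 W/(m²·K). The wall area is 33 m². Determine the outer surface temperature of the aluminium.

Series thermal resistances:
R_brass = L/(kA) = 0.0048/(121×33) = 1.202×10^-6 K/W
R_ceramic-fibre blanket = L/(kA) = 0.045/(0.0916×33) = 0.01489 K/W
R_aluminium = L/(kA) = 0.0008/(213×33) = 1.138×10^-7 K/W
R_outer film = 1/(h_o·A) = 1/(6.74×33) = 0.004496 K/W
R_total = 0.01938 K/W;  Q = ΔT/R_total = 391/0.01938 = 20170 W
T_interface = T_inner − Q·ΣR(inner→interface) = 418 − 20200×0.01489

T ≈ 118 °C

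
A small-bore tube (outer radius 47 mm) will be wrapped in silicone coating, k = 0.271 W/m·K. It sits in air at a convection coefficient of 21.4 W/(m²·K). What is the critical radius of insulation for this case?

r_cr ≈ 12.7 mm

For a cylinder r_cr = k/h = 0.271/21.4
r_cr = 12.7 mm; since the bare radius (47 mm) is above r_cr, any added insulation will reduce heat loss.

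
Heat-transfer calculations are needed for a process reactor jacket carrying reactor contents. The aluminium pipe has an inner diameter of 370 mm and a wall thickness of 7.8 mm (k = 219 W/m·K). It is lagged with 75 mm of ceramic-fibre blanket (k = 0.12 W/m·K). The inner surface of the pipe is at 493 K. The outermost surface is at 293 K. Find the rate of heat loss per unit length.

Cylindrical conduction, so R = ln(r₂/r₁)/(2πkL) per layer, in series:
R_aluminium pipe wall = ln(192.8/185)/(2π×219×1) = 3.001×10^-5 K/W
R_ceramic-fibre blanket = ln(267.8/192.8)/(2π×0.12×1) = 0.4358 K/W
R_total = 0.4358 K/W
Q = ΔT/R_total = 200/0.4358

q′ ≈ 459 W/m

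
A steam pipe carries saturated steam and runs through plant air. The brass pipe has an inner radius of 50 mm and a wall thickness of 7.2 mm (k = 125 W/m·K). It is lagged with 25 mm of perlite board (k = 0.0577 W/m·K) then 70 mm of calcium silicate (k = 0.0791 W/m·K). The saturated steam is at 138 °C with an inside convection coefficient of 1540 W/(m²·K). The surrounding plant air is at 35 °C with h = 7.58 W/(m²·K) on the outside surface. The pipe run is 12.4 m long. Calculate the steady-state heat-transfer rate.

Q ≈ 537 W

Cylindrical conduction, so R = ln(r₂/r₁)/(2πkL) per layer, in series:
R_inner film = 1/(h_i·2πr₁L) = 1/(1540×2π×0.05×12.4) = 1.667×10^-4 K/W
R_brass pipe wall = ln(57.2/50)/(2π×125×12.4) = 1.381×10^-5 K/W
R_perlite board = ln(82.2/57.2)/(2π×0.0577×12.4) = 0.08066 K/W
R_calcium silicate = ln(152.2/82.2)/(2π×0.0791×12.4) = 0.09996 K/W
R_outer film = 1/(h_o·2πr_oL) = 1/(7.58×2π×0.1522×12.4) = 0.01113 K/W
R_total = 0.1919 K/W
Q = ΔT/R_total = 103/0.1919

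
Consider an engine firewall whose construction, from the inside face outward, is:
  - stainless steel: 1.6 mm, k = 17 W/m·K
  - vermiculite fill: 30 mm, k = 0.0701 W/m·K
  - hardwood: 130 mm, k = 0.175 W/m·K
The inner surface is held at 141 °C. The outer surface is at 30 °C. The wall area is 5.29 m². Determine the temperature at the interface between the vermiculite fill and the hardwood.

T ≈ 100 °C

Treating each layer as a thermal resistance in series:
R_stainless steel = L/(kA) = 0.0016/(17×5.29) = 1.779×10^-5 K/W
R_vermiculite fill = L/(kA) = 0.03/(0.0701×5.29) = 0.0809 K/W
R_hardwood = L/(kA) = 0.13/(0.175×5.29) = 0.1404 K/W
R_total = 0.2213 K/W;  Q = ΔT/R_total = 111/0.2213 = 501.5 W
T_interface = T_inner − Q·ΣR(inner→interface) = 141 − 501×0.08092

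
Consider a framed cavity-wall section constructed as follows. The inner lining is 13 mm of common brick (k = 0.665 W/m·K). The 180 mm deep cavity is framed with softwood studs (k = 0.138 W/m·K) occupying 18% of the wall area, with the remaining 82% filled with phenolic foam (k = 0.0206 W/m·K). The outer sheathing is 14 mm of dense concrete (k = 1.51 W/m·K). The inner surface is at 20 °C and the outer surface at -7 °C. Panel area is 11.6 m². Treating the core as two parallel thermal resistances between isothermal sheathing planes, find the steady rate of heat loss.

Sheathing layers in series; stud and cavity paths in parallel between them.
R_inner = 0.013/(0.665×11.6) = 0.001685 K/W
R_stud  = 0.18/(0.138×0.18×11.6) = 0.6247 K/W
R_cav   = 0.18/(0.0206×0.82×11.6) = 0.9186 K/W
1/R_core = 1/R_stud + 1/R_cav → R_core = 0.3718 K/W
R_outer = 0.014/(1.51×11.6) = 7.993×10^-4 K/W
R_total = 0.3743 K/W
Q = ΔT/R_total = 27/0.3743

Q ≈ 72.1 W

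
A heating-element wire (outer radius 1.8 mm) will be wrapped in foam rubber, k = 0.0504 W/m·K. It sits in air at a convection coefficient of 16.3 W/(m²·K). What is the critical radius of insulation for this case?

r_cr ≈ 3.09 mm

For a cylinder r_cr = k/h = 0.0504/16.3
r_cr = 3.09 mm; since the bare radius (1.8 mm) is below r_cr, adding a thin layer of insulation will *increase* heat loss.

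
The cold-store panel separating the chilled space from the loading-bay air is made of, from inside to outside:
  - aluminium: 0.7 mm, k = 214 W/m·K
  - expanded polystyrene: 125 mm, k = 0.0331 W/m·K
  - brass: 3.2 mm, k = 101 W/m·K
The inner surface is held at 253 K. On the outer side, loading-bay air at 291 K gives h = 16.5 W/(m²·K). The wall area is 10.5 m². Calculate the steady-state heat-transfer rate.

Q ≈ 104 W

Series thermal resistances:
R_aluminium = L/(kA) = 0.0007/(214×10.5) = 3.115×10^-7 K/W
R_expanded polystyrene = L/(kA) = 0.125/(0.0331×10.5) = 0.3597 K/W
R_brass = L/(kA) = 0.0032/(101×10.5) = 3.017×10^-6 K/W
R_outer film = 1/(h_o·A) = 1/(16.5×10.5) = 0.005772 K/W
R_total = 0.3654 K/W
Q = ΔT / R_total = 38 / 0.3654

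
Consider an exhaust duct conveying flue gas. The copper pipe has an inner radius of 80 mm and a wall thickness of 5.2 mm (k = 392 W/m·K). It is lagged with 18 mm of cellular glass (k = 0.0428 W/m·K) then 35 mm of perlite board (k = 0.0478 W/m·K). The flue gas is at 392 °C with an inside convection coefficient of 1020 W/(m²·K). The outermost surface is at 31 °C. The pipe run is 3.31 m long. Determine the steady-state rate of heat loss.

Radial resistances (cylindrical: R_cond = ln(r_o/r_i)/(2πkL), R_conv = 1/(h·2πrL)):
R_inner film = 1/(h_i·2πr₁L) = 1/(1020×2π×0.08×3.31) = 5.893×10^-4 K/W
R_copper pipe wall = ln(85.2/80)/(2π×392×3.31) = 7.725×10^-6 K/W
R_cellular glass = ln(103.2/85.2)/(2π×0.0428×3.31) = 0.2153 K/W
R_perlite board = ln(138.2/103.2)/(2π×0.0478×3.31) = 0.2938 K/W
R_total = 0.5097 K/W
Q = ΔT/R_total = 361/0.5097

Q ≈ 708 W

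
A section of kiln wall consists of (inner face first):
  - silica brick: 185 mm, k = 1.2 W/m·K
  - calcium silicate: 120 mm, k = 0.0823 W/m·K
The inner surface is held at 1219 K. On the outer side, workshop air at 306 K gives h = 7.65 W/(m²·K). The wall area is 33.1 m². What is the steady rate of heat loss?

Q ≈ 17300 W

Model the wall as resistances in series:
R_silica brick = L/(kA) = 0.185/(1.2×33.1) = 0.004658 K/W
R_calcium silicate = L/(kA) = 0.12/(0.0823×33.1) = 0.04405 K/W
R_outer film = 1/(h_o·A) = 1/(7.65×33.1) = 0.003949 K/W
R_total = 0.05266 K/W
Q = ΔT / R_total = 913 / 0.05266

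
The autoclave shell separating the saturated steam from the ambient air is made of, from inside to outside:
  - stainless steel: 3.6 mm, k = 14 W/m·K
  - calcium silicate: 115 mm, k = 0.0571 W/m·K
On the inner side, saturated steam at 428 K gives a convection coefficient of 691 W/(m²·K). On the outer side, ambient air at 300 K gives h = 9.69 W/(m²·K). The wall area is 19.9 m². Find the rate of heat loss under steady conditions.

Q ≈ 1200 W

Using the resistance-network approach (series):
R_inner film = 1/(h_i·A) = 1/(691×19.9) = 7.272×10^-5 K/W
R_stainless steel = L/(kA) = 0.0036/(14×19.9) = 1.292×10^-5 K/W
R_calcium silicate = L/(kA) = 0.115/(0.0571×19.9) = 0.1012 K/W
R_outer film = 1/(h_o·A) = 1/(9.69×19.9) = 0.005186 K/W
R_total = 0.1065 K/W
Q = ΔT / R_total = 128 / 0.1065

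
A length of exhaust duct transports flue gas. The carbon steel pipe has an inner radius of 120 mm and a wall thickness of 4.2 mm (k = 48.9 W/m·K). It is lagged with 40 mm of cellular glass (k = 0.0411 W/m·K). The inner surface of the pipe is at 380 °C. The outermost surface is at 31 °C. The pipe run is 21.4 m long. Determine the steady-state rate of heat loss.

Per-layer cylindrical resistances, series-summed:
R_carbon steel pipe wall = ln(124.2/120)/(2π×48.9×21.4) = 5.232×10^-6 K/W
R_cellular glass = ln(164.2/124.2)/(2π×0.0411×21.4) = 0.05052 K/W
R_total = 0.05053 K/W
Q = ΔT/R_total = 349/0.05053

Q ≈ 6910 W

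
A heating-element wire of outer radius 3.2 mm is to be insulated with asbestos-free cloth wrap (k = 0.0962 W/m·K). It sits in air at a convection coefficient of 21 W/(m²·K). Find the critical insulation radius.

For a cylinder r_cr = k/h = 0.0962/21
r_cr = 4.58 mm; since the bare radius (3.2 mm) is below r_cr, adding a thin layer of insulation will *increase* heat loss.

r_cr ≈ 4.58 mm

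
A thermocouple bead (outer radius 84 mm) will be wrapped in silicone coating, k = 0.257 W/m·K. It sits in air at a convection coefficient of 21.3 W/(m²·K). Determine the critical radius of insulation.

r_cr ≈ 24.1 mm

For a sphere r_cr = 2k/h = 2×0.257/21.3
r_cr = 24.1 mm; since the bare radius (84 mm) is above r_cr, any added insulation will reduce heat loss.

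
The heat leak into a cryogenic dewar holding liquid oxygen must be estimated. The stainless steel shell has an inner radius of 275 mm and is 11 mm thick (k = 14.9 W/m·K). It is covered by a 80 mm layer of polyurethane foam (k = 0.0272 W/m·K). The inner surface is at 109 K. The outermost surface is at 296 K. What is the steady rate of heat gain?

Spherical conduction: R = (1/r_in − 1/r_out)/(4πk) per layer; series-sum.
R_stainless steel shell = (1/0.275 − 1/0.286)/(4π×14.9) = 7.47×10^-4 K/W
R_polyurethane foam = (1/0.286 − 1/0.366)/(4π×0.0272) = 2.236 K/W
R_total = 2.237 K/W
Q = ΔT/R_total = 187/2.237

Q ≈ 83.6 W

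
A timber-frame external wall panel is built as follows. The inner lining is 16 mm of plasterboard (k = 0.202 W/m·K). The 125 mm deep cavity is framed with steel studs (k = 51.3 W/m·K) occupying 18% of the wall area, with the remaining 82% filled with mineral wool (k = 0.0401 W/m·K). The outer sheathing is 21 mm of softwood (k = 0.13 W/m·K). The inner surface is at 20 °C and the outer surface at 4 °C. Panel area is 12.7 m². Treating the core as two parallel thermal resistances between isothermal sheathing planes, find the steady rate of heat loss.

Q ≈ 799 W

Sheathing layers in series; stud and cavity paths in parallel between them.
R_inner = 0.016/(0.202×12.7) = 0.006237 K/W
R_stud  = 0.125/(51.3×0.18×12.7) = 0.001066 K/W
R_cav   = 0.125/(0.0401×0.82×12.7) = 0.2993 K/W
1/R_core = 1/R_stud + 1/R_cav → R_core = 0.001062 K/W
R_outer = 0.021/(0.13×12.7) = 0.01272 K/W
R_total = 0.02002 K/W
Q = ΔT/R_total = 16/0.02002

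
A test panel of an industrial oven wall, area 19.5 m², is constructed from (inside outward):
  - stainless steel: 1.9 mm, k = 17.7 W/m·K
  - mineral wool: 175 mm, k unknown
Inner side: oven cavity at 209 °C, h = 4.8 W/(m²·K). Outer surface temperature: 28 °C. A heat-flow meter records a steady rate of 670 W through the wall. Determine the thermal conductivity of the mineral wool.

k ≈ 0.0346 W/(m·K)

Series thermal resistances:
R_inner film = 1/(h_i·A) = 1/(4.8×19.5) = 0.01068 K/W
R_stainless steel = L/(kA) = 0.0019/(17.7×19.5) = 5.505×10^-6 K/W
Sum of known resistances R_other = 0.01069 K/W
Total R = ΔT/Q = 181/670 = 0.2701 K/W
R_mineral wool = R_total − R_other = 0.2595 K/W
k = L/(R·A) = 0.175/(0.2595×19.5)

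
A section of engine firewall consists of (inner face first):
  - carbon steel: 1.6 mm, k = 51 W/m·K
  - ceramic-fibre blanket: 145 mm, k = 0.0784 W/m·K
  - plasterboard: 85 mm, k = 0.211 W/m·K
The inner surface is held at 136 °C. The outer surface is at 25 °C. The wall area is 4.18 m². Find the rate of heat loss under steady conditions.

Q ≈ 206 W

Series thermal resistances:
R_carbon steel = L/(kA) = 0.0016/(51×4.18) = 7.505×10^-6 K/W
R_ceramic-fibre blanket = L/(kA) = 0.145/(0.0784×4.18) = 0.4425 K/W
R_plasterboard = L/(kA) = 0.085/(0.211×4.18) = 0.09637 K/W
R_total = 0.5388 K/W
Q = ΔT / R_total = 111 / 0.5388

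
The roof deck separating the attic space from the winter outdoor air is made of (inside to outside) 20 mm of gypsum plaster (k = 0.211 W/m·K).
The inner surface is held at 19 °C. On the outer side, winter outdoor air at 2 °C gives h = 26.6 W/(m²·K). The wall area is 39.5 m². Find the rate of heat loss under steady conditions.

Series thermal resistances:
R_gypsum plaster = L/(kA) = 0.02/(0.211×39.5) = 0.0024 K/W
R_outer film = 1/(h_o·A) = 1/(26.6×39.5) = 9.517×10^-4 K/W
R_total = 0.003351 K/W
Q = ΔT / R_total = 17 / 0.003351

Q ≈ 5070 W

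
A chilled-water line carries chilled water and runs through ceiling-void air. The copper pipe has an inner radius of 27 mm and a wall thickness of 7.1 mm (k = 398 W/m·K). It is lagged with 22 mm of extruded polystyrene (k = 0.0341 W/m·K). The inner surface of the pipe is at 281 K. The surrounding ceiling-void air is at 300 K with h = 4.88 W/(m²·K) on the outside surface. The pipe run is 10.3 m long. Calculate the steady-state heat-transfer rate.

Q ≈ 67.4 W

Per-layer cylindrical resistances, series-summed:
R_copper pipe wall = ln(34.1/27)/(2π×398×10.3) = 9.064×10^-6 K/W
R_extruded polystyrene = ln(56.1/34.1)/(2π×0.0341×10.3) = 0.2256 K/W
R_outer film = 1/(h_o·2πr_oL) = 1/(4.88×2π×0.0561×10.3) = 0.05644 K/W
R_total = 0.282 K/W
Q = ΔT/R_total = 19/0.282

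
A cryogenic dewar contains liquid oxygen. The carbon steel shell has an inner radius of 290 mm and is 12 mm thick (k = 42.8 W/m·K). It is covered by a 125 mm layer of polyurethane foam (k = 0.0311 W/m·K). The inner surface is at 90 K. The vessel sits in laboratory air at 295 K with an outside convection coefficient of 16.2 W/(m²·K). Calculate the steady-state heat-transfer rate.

Each spherical layer contributes R = (1/r_i − 1/r_o)/(4πk):
R_carbon steel shell = (1/0.29 − 1/0.302)/(4π×42.8) = 2.548×10^-4 K/W
R_polyurethane foam = (1/0.302 − 1/0.427)/(4π×0.0311) = 2.48 K/W
R_outer film = 1/(h·4πr_o²) = 1/(16.2×4π×0.427²) = 0.02694 K/W
R_total = 2.508 K/W
Q = ΔT/R_total = 205/2.508

Q ≈ 81.8 W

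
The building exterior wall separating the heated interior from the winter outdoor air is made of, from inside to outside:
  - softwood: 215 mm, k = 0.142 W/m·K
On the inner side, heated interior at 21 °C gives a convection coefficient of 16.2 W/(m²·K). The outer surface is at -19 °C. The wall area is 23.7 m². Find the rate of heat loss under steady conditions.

Q ≈ 602 W

Series thermal resistances:
R_inner film = 1/(h_i·A) = 1/(16.2×23.7) = 0.002605 K/W
R_softwood = L/(kA) = 0.215/(0.142×23.7) = 0.06389 K/W
R_total = 0.06649 K/W
Q = ΔT / R_total = 40 / 0.06649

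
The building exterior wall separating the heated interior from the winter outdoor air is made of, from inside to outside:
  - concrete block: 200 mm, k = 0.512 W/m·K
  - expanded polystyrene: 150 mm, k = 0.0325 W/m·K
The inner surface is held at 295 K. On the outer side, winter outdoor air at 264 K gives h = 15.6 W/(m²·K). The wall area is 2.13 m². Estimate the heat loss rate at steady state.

Treating each layer as a thermal resistance in series:
R_concrete block = L/(kA) = 0.2/(0.512×2.13) = 0.1834 K/W
R_expanded polystyrene = L/(kA) = 0.15/(0.0325×2.13) = 2.167 K/W
R_outer film = 1/(h_o·A) = 1/(15.6×2.13) = 0.0301 K/W
R_total = 2.38 K/W
Q = ΔT / R_total = 31 / 2.38

Q ≈ 13 W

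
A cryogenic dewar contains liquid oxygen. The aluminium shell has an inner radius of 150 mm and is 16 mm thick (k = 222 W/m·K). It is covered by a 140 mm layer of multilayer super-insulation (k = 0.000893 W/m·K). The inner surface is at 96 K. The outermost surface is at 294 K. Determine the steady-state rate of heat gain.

Q ≈ 0.806 W

Spherical conduction: R = (1/r_in − 1/r_out)/(4πk) per layer; series-sum.
R_aluminium shell = (1/0.15 − 1/0.166)/(4π×222) = 2.303×10^-4 K/W
R_multilayer super-insulation = (1/0.166 − 1/0.306)/(4π×0.000893) = 245.6 K/W
R_total = 245.6 K/W
Q = ΔT/R_total = 198/245.6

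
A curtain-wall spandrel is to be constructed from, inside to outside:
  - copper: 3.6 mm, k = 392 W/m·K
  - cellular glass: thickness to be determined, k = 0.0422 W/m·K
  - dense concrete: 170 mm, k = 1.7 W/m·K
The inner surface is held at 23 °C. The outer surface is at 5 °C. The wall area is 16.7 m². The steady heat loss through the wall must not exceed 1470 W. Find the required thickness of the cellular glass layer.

Treating each layer as a thermal resistance in series:
R_copper = L/(kA) = 0.0036/(392×16.7) = 5.499×10^-7 K/W
R_dense concrete = L/(kA) = 0.17/(1.7×16.7) = 0.005988 K/W
Sum of the known resistances R_other = 0.005989 K/W
Required total resistance R_tot = ΔT/Q_allow = 18/1470 = 0.01224 K/W
R_cellular glass = R_tot − R_other = 0.006256 K/W
L = R·k·A = 0.006256×0.0422×16.7

L ≈ 4.41 mm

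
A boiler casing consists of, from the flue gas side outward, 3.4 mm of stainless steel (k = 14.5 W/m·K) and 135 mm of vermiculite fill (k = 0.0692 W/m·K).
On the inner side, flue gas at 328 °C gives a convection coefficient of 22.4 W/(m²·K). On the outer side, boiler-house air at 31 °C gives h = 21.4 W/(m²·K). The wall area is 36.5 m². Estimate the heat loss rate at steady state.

Q ≈ 5310 W

Treating each layer as a thermal resistance in series:
R_inner film = 1/(h_i·A) = 1/(22.4×36.5) = 0.001223 K/W
R_stainless steel = L/(kA) = 0.0034/(14.5×36.5) = 6.424×10^-6 K/W
R_vermiculite fill = L/(kA) = 0.135/(0.0692×36.5) = 0.05345 K/W
R_outer film = 1/(h_o·A) = 1/(21.4×36.5) = 0.00128 K/W
R_total = 0.05596 K/W
Q = ΔT / R_total = 297 / 0.05596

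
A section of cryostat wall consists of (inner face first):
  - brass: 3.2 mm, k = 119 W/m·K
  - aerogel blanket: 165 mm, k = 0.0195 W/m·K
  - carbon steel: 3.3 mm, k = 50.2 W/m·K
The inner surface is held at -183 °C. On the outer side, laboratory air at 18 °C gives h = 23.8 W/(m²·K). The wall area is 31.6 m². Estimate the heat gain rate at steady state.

Series thermal resistances:
R_brass = L/(kA) = 0.0032/(119×31.6) = 8.51×10^-7 K/W
R_aerogel blanket = L/(kA) = 0.165/(0.0195×31.6) = 0.2678 K/W
R_carbon steel = L/(kA) = 0.0033/(50.2×31.6) = 2.08×10^-6 K/W
R_outer film = 1/(h_o·A) = 1/(23.8×31.6) = 0.00133 K/W
R_total = 0.2691 K/W
Q = ΔT / R_total = 201 / 0.2691

Q ≈ 747 W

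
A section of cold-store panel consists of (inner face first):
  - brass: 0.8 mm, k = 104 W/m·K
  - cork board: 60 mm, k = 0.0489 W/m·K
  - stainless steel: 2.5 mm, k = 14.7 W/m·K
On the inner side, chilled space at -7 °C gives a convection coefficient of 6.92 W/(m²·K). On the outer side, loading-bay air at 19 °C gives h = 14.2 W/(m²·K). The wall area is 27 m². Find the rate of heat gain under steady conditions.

Q ≈ 487 W

Series thermal resistances:
R_inner film = 1/(h_i·A) = 1/(6.92×27) = 0.005352 K/W
R_brass = L/(kA) = 0.0008/(104×27) = 2.849×10^-7 K/W
R_cork board = L/(kA) = 0.06/(0.0489×27) = 0.04544 K/W
R_stainless steel = L/(kA) = 0.0025/(14.7×27) = 6.299×10^-6 K/W
R_outer film = 1/(h_o·A) = 1/(14.2×27) = 0.002608 K/W
R_total = 0.05341 K/W
Q = ΔT / R_total = 26 / 0.05341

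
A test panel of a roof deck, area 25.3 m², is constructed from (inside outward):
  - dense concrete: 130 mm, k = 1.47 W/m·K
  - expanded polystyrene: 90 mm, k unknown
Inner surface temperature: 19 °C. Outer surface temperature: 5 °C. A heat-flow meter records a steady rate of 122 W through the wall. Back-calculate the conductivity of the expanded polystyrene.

k ≈ 0.032 W/(m·K)

Treating each layer as a thermal resistance in series:
R_dense concrete = L/(kA) = 0.13/(1.47×25.3) = 0.003495 K/W
Sum of known resistances R_other = 0.003495 K/W
Total R = ΔT/Q = 14/122 = 0.1148 K/W
R_expanded polystyrene = R_total − R_other = 0.1113 K/W
k = L/(R·A) = 0.09/(0.1113×25.3)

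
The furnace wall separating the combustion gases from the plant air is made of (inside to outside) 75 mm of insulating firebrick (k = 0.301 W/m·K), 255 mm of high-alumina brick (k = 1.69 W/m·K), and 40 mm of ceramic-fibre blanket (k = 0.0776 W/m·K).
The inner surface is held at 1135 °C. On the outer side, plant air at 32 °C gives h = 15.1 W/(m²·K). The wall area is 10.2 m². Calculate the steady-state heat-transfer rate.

Q ≈ 11500 W

Model the wall as resistances in series:
R_insulating firebrick = L/(kA) = 0.075/(0.301×10.2) = 0.02443 K/W
R_high-alumina brick = L/(kA) = 0.255/(1.69×10.2) = 0.01479 K/W
R_ceramic-fibre blanket = L/(kA) = 0.04/(0.0776×10.2) = 0.05054 K/W
R_outer film = 1/(h_o·A) = 1/(15.1×10.2) = 0.006493 K/W
R_total = 0.09625 K/W
Q = ΔT / R_total = 1103 / 0.09625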